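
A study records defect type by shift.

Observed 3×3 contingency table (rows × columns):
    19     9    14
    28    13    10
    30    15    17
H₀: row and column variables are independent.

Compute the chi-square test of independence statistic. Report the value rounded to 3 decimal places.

test statistic = 2.308

Row totals [42, 51, 62], col totals [77, 37, 41], n=155
χ² = (19−20.86)²/20.86 + (9−10.03)²/10.03 + (14−11.11)²/11.11 + (28−25.34)²/25.34 + (13−12.17)²/12.17 + (10−13.49)²/13.49 + (30−30.80)²/30.80 + (15−14.80)²/14.80 + (17−16.40)²/16.40 = 2.3082
df = 4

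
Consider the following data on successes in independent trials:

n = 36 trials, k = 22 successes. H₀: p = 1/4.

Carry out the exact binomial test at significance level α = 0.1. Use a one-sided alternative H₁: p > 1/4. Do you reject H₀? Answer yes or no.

Exact binomial: n=36, k=22, p₀=1/4=0.2500
P(X≥22) from Σ C(n,i)·p₀^i·(1−p₀)^(n−i)
p-value (one-sided, H₁ greater) = 0.00000
At α=0.1: p < α → reject H₀

reject H₀: yes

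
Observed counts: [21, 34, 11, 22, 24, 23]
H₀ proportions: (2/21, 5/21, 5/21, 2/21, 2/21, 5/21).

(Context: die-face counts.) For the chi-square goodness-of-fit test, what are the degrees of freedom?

degrees of freedom = 5

df = k − 1 = 6 − 1 = 5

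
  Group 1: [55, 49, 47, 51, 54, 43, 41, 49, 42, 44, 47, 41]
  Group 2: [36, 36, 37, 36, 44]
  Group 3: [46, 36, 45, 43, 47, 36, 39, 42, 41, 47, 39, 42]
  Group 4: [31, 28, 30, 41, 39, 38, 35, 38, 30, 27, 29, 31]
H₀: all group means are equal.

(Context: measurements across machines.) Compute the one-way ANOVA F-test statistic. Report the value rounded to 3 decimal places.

test statistic = 20.449

Group means [46.92, 37.80, 41.92, 33.08], grand mean 40.293
SSB = Σnᵢ(x̄ᵢ−x̄)² = 1212.938; SSW = ΣΣ(x−x̄ᵢ)² = 731.550
MSB = 1212.938/3 = 404.3126; MSW = 731.550/37 = 19.7716
F = MSB/MSW = 20.4491
df = (3, 37)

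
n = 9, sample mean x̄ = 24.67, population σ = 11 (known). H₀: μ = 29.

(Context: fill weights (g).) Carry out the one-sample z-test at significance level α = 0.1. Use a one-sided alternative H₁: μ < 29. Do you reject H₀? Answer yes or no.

SE = σ/√n = 11/√9 = 3.6667
z = (x̄−μ₀)/SE = (24.67−29)/3.6667 = -1.1809
p-value (one-sided, H₁ less) = 0.11882
At α=0.1: p ≥ α → fail to reject H₀

reject H₀: no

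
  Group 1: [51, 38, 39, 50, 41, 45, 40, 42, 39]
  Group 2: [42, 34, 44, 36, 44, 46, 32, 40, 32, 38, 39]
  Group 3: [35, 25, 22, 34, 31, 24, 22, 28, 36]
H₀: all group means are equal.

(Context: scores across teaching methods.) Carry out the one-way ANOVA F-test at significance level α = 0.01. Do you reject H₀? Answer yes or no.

Group means [42.78, 38.82, 28.56], grand mean 36.862
SSB = Σnᵢ(x̄ᵢ−x̄)² = 978.034; SSW = ΣΣ(x−x̄ᵢ)² = 681.414
MSB = 978.034/2 = 489.0171; MSW = 681.414/26 = 26.2082
F = MSB/MSW = 18.6589
df = (2, 26)
p-value (upper-tail) = 0.00001
At α=0.01: p < α → reject H₀

reject H₀: yes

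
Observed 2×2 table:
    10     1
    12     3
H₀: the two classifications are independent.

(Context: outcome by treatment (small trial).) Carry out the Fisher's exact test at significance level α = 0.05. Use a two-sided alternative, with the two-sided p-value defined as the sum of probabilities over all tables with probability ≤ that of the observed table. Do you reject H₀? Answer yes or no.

reject H₀: no

Margins: r₁=11, r₂=15, c₁=22, c₂=4, n=26
p_obs = C(11,10)·C(15,12)/C(26,22); sum pmf over tables with pmf ≤ p_obs
p-value (two-sided) = 0.61371
At α=0.05: p ≥ α → fail to reject H₀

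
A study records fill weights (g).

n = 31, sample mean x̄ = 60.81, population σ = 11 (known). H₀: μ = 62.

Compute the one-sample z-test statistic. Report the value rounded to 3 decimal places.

test statistic = -0.602

SE = σ/√n = 11/√31 = 1.9757
z = (x̄−μ₀)/SE = (60.81−62)/1.9757 = -0.6023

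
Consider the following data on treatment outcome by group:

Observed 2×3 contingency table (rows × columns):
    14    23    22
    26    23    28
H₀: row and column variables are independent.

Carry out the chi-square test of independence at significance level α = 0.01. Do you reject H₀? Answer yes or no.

Row totals [59, 77], col totals [40, 46, 50], n=136
χ² = (14−17.35)²/17.35 + (23−19.96)²/19.96 + (22−21.69)²/21.69 + (26−22.65)²/22.65 + (23−26.04)²/26.04 + (28−28.31)²/28.31 = 1.9722
df = 2
p-value (upper-tail) = 0.37303
At α=0.01: p ≥ α → fail to reject H₀

reject H₀: no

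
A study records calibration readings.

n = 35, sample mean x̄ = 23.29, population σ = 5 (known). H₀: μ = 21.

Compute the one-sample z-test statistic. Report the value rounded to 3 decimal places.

SE = σ/√n = 5/√35 = 0.8452
z = (x̄−μ₀)/SE = (23.29−21)/0.8452 = 2.7096

test statistic = 2.710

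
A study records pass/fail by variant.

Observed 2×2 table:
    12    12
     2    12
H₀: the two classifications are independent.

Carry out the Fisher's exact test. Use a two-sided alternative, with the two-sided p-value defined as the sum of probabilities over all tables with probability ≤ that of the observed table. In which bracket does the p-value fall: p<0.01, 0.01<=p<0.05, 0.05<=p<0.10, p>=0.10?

Margins: r₁=24, r₂=14, c₁=14, c₂=24, n=38
p_obs = C(24,12)·C(14,2)/C(38,14); sum pmf over tables with pmf ≤ p_obs
p-value (two-sided) = 0.03924
→ bracket: 0.01<=p<0.05

p-value bracket: 0.01<=p<0.05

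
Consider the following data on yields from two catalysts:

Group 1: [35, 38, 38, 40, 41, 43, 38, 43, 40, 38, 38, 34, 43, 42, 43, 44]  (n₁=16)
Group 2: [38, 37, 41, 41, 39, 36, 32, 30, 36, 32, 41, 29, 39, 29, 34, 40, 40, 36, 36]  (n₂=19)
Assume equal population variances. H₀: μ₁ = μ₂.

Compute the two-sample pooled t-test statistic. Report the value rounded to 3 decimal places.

test statistic = 3.051

x̄₁=39.875, s₁=3.030, n₁=16
x̄₂=36.105, s₂=4.081, n₂=19
s_p² = [15·3.030² + 18·4.081²]/33 = 13.2588
SE = √(s_p²·(1/16+1/19)) = 1.2355
t = (39.875−36.105)/1.2355 = 3.0511
df = 33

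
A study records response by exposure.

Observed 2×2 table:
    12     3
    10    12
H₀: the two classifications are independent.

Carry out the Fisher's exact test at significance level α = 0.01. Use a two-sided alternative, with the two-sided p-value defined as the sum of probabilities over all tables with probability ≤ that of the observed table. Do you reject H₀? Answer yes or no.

reject H₀: no

Margins: r₁=15, r₂=22, c₁=22, c₂=15, n=37
p_obs = C(15,12)·C(22,10)/C(37,22); sum pmf over tables with pmf ≤ p_obs
p-value (two-sided) = 0.04712
At α=0.01: p ≥ α → fail to reject H₀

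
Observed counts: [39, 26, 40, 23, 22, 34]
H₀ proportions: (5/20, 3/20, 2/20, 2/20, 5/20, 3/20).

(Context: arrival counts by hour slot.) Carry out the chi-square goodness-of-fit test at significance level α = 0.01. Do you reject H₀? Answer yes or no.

n = 184; E_i = n·p_i = [46.00, 27.60, 18.40, 18.40, 46.00, 27.60]
χ² = (39−46.00)²/46.00 + (26−27.60)²/27.60 + (40−18.40)²/18.40 + (23−18.40)²/18.40 + (22−46.00)²/46.00 + (34−27.60)²/27.60 = 41.6703
df = 5
p-value (upper-tail) = 0.00000
At α=0.01: p < α → reject H₀

reject H₀: yes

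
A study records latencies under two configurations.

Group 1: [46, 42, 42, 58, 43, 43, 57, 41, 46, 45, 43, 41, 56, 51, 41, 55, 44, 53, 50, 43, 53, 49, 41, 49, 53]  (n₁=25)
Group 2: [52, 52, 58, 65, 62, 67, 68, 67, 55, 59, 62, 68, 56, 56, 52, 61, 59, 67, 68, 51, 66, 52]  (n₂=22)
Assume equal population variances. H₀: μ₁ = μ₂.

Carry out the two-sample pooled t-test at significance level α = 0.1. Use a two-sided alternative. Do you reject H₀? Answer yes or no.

x̄₁=47.400, s₁=5.686, n₁=25
x̄₂=60.136, s₂=6.205, n₂=22
s_p² = [24·5.686² + 21·6.205²]/45 = 35.2131
SE = √(s_p²·(1/25+1/22)) = 1.7347
t = (47.400−60.136)/1.7347 = -7.3422
df = 45
p-value (two-sided) = 0.00000
At α=0.1: p < α → reject H₀

reject H₀: yes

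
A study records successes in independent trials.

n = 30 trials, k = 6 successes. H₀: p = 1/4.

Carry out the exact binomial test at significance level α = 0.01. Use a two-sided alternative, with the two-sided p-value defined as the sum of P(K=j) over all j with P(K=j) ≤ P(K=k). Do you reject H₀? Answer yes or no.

reject H₀: no

Exact binomial: n=30, k=6, p₀=1/4=0.2500
P(X=j) = C(n,j)·p₀^j·(1−p₀)^(n−j); p = Σ P(X=j) over j with P(X=j) ≤ P(X=6)
p-value (two-sided) = 0.67446
At α=0.01: p ≥ α → fail to reject H₀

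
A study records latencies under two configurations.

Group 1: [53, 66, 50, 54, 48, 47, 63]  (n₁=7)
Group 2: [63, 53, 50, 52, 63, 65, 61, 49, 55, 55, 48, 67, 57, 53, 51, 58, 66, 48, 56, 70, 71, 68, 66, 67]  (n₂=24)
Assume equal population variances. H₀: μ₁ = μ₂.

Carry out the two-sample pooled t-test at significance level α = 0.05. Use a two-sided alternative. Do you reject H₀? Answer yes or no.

x̄₁=54.429, s₁=7.368, n₁=7
x̄₂=58.833, s₂=7.510, n₂=24
s_p² = [6·7.368² + 23·7.510²]/29 = 55.9672
SE = √(s_p²·(1/7+1/24)) = 3.2136
t = (54.429−58.833)/3.2136 = -1.3707
df = 29
p-value (two-sided) = 0.18100
At α=0.05: p ≥ α → fail to reject H₀

reject H₀: no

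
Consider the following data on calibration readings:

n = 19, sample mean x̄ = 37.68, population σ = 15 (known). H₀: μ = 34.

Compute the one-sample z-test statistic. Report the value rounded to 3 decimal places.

test statistic = 1.069

SE = σ/√n = 15/√19 = 3.4412
z = (x̄−μ₀)/SE = (37.68−34)/3.4412 = 1.0694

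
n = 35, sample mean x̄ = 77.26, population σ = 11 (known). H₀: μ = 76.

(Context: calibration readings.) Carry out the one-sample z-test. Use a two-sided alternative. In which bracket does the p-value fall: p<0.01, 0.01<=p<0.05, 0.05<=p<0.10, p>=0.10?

SE = σ/√n = 11/√35 = 1.8593
z = (x̄−μ₀)/SE = (77.26−76)/1.8593 = 0.6777
p-value (two-sided) = 0.49799
→ bracket: p>=0.10

p-value bracket: p>=0.10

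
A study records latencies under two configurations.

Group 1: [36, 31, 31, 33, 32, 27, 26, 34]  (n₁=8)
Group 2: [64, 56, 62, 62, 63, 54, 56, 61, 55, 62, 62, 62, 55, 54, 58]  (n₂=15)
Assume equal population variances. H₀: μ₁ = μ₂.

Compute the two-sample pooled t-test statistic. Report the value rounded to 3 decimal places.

test statistic = -17.706

x̄₁=31.250, s₁=3.370, n₁=8
x̄₂=59.067, s₂=3.693, n₂=15
s_p² = [7·3.370² + 14·3.693²]/21 = 12.8778
SE = √(s_p²·(1/8+1/15)) = 1.5711
t = (31.250−59.067)/1.5711 = -17.7056
df = 21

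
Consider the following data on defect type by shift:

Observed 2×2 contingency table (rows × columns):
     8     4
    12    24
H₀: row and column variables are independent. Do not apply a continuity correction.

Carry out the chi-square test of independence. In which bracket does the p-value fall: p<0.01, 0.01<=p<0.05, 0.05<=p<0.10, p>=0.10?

Row totals [12, 36], col totals [20, 28], n=48
χ² = (8−5.00)²/5.00 + (4−7.00)²/7.00 + (12−15.00)²/15.00 + (24−21.00)²/21.00 = 4.1143
df = 1
p-value (upper-tail) = 0.04252
→ bracket: 0.01<=p<0.05

p-value bracket: 0.01<=p<0.05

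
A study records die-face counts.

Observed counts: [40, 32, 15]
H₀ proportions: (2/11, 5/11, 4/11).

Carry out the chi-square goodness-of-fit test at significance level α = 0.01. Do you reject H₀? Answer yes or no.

n = 87; E_i = n·p_i = [15.82, 39.55, 31.64]
χ² = (40−15.82)²/15.82 + (32−39.55)²/39.55 + (15−31.64)²/31.64 = 47.1557
df = 2
p-value (upper-tail) = 0.00000
At α=0.01: p < α → reject H₀

reject H₀: yes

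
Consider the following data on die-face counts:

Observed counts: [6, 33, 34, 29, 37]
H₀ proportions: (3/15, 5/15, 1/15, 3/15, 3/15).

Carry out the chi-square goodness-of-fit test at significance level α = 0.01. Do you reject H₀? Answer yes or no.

n = 139; E_i = n·p_i = [27.80, 46.33, 9.27, 27.80, 27.80]
χ² = (6−27.80)²/27.80 + (33−46.33)²/46.33 + (34−9.27)²/9.27 + (29−27.80)²/27.80 + (37−27.80)²/27.80 = 90.0432
df = 4
p-value (upper-tail) = 0.00000
At α=0.01: p < α → reject H₀

reject H₀: yes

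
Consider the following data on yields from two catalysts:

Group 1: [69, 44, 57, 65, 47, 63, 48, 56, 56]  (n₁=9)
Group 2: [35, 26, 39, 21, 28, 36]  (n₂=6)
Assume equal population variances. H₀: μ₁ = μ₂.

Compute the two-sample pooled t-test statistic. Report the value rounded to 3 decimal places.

test statistic = 6.011

x̄₁=56.111, s₁=8.580, n₁=9
x̄₂=30.833, s₂=6.911, n₂=6
s_p² = [8·8.580² + 5·6.911²]/13 = 63.6709
SE = √(s_p²·(1/9+1/6)) = 4.2055
t = (56.111−30.833)/4.2055 = 6.0106
df = 13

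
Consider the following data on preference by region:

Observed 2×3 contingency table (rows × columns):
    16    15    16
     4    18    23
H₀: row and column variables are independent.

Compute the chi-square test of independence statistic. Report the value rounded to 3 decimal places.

test statistic = 8.690

Row totals [47, 45], col totals [20, 33, 39], n=92
χ² = (16−10.22)²/10.22 + (15−16.86)²/16.86 + (16−19.92)²/19.92 + (4−9.78)²/9.78 + (18−16.14)²/16.14 + (23−19.08)²/19.08 = 8.6898
df = 2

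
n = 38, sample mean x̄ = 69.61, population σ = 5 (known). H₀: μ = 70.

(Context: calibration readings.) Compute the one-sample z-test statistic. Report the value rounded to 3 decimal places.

test statistic = -0.481

SE = σ/√n = 5/√38 = 0.8111
z = (x̄−μ₀)/SE = (69.61−70)/0.8111 = -0.4808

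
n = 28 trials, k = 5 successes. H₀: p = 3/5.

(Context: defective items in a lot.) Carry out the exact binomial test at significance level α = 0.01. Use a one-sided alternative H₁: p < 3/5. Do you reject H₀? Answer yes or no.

reject H₀: yes

Exact binomial: n=28, k=5, p₀=3/5=0.6000
P(X≤5) from Σ C(n,i)·p₀^i·(1−p₀)^(n−i)
p-value (one-sided, H₁ less) = 0.00001
At α=0.01: p < α → reject H₀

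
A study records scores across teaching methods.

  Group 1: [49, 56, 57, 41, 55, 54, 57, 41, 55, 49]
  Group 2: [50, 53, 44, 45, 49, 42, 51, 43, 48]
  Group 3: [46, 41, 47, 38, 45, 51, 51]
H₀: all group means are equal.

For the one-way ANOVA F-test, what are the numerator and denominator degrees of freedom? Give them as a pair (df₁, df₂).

k = 3 groups, N = 26 total
df = (k−1, N−k) = (3−1, 26−3) = (2, 23)

degrees of freedom = [2, 23]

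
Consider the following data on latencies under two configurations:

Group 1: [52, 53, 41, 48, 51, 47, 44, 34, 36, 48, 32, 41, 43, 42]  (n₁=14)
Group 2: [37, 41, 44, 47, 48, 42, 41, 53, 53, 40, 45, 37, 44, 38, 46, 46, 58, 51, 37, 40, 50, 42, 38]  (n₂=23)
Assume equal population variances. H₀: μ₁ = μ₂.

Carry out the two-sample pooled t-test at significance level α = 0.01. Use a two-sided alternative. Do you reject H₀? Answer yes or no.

x̄₁=43.714, s₁=6.592, n₁=14
x̄₂=44.261, s₂=5.848, n₂=23
s_p² = [13·6.592² + 22·5.848²]/35 = 37.6369
SE = √(s_p²·(1/14+1/23)) = 2.0796
t = (43.714−44.261)/2.0796 = -0.2628
df = 35
p-value (two-sided) = 0.79422
At α=0.01: p ≥ α → fail to reject H₀

reject H₀: no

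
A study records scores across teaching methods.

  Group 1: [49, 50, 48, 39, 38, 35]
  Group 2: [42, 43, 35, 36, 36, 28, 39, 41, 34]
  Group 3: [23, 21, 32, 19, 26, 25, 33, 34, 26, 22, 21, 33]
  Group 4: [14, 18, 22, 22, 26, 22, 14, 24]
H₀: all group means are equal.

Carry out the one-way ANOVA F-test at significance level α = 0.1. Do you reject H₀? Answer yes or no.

reject H₀: yes

Group means [43.17, 37.11, 26.25, 20.25], grand mean 30.571
SSB = Σnᵢ(x̄ᵢ−x̄)² = 2413.099; SSW = ΣΣ(x−x̄ᵢ)² = 853.472
MSB = 2413.099/3 = 804.3664; MSW = 853.472/31 = 27.5314
F = MSB/MSW = 29.2164
df = (3, 31)
p-value (upper-tail) = 0.00000
At α=0.1: p < α → reject H₀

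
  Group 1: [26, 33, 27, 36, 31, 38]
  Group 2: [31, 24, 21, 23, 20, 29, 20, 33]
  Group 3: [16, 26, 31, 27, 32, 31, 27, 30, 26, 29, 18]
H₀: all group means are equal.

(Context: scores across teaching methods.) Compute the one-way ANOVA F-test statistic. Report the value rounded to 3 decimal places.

test statistic = 3.175

Group means [31.83, 25.12, 26.64], grand mean 27.400
SSB = Σnᵢ(x̄ᵢ−x̄)² = 165.746; SSW = ΣΣ(x−x̄ᵢ)² = 574.254
MSB = 165.746/2 = 82.8731; MSW = 574.254/22 = 26.1024
F = MSB/MSW = 3.1749
df = (2, 22)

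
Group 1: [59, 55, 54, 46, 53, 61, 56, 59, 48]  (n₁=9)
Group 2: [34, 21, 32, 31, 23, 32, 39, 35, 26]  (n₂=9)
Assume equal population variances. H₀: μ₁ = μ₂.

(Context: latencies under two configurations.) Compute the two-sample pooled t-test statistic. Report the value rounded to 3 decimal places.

test statistic = 9.399

x̄₁=54.556, s₁=5.028, n₁=9
x̄₂=30.333, s₂=5.874, n₂=9
s_p² = [8·5.028² + 8·5.874²]/16 = 29.8889
SE = √(s_p²·(1/9+1/9)) = 2.5772
t = (54.556−30.333)/2.5772 = 9.3986
df = 16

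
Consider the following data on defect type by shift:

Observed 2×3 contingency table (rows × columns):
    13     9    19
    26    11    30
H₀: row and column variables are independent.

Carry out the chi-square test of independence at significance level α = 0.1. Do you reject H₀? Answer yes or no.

Row totals [41, 67], col totals [39, 20, 49], n=108
χ² = (13−14.81)²/14.81 + (9−7.59)²/7.59 + (19−18.60)²/18.60 + (26−24.19)²/24.19 + (11−12.41)²/12.41 + (30−30.40)²/30.40 = 0.7892
df = 2
p-value (upper-tail) = 0.67395
At α=0.1: p ≥ α → fail to reject H₀

reject H₀: no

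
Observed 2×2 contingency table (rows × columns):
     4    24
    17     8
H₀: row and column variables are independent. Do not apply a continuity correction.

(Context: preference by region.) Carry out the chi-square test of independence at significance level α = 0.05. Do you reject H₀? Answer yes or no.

Row totals [28, 25], col totals [21, 32], n=53
χ² = (4−11.09)²/11.09 + (24−16.91)²/16.91 + (17−9.91)²/9.91 + (8−15.09)²/15.09 = 15.9288
df = 1
p-value (upper-tail) = 0.00007
At α=0.05: p < α → reject H₀

reject H₀: yes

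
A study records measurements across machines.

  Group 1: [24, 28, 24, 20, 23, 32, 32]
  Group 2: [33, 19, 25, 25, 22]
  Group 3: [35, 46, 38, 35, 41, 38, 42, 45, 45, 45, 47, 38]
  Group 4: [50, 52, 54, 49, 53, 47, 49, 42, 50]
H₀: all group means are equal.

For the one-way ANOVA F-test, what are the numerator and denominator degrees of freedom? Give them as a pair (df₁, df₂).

k = 4 groups, N = 33 total
df = (k−1, N−k) = (4−1, 33−4) = (3, 29)

degrees of freedom = [3, 29]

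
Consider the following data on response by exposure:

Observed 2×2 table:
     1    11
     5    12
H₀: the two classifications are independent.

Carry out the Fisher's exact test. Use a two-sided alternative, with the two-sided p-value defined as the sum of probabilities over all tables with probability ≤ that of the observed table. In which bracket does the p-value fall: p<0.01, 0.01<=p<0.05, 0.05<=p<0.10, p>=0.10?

p-value bracket: p>=0.10

Margins: r₁=12, r₂=17, c₁=6, c₂=23, n=29
p_obs = C(12,1)·C(17,5)/C(29,6); sum pmf over tables with pmf ≤ p_obs
p-value (two-sided) = 0.35439
→ bracket: p>=0.10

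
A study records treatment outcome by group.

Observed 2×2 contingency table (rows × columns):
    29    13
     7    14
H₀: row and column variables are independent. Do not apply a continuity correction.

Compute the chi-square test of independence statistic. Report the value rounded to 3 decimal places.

test statistic = 7.292

Row totals [42, 21], col totals [36, 27], n=63
χ² = (29−24.00)²/24.00 + (13−18.00)²/18.00 + (7−12.00)²/12.00 + (14−9.00)²/9.00 = 7.2917
df = 1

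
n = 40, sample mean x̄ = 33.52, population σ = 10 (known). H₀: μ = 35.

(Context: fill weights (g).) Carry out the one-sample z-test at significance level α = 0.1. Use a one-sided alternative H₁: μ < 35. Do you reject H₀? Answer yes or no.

SE = σ/√n = 10/√40 = 1.5811
z = (x̄−μ₀)/SE = (33.52−35)/1.5811 = -0.9360
p-value (one-sided, H₁ less) = 0.17463
At α=0.1: p ≥ α → fail to reject H₀

reject H₀: no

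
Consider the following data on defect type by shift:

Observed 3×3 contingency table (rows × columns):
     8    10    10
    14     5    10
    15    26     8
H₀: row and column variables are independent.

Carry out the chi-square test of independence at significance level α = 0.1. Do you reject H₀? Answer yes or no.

reject H₀: yes

Row totals [28, 29, 49], col totals [37, 41, 28], n=106
χ² = (8−9.77)²/9.77 + (10−10.83)²/10.83 + (10−7.40)²/7.40 + (14−10.12)²/10.12 + (5−11.22)²/11.22 + (10−7.66)²/7.66 + (15−17.10)²/17.10 + (26−18.95)²/18.95 + (8−12.94)²/12.94 = 11.7147
df = 4
p-value (upper-tail) = 0.01960
At α=0.1: p < α → reject H₀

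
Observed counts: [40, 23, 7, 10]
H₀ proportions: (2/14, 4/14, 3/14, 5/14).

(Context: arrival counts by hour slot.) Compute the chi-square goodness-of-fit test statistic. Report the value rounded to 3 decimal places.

test statistic = 89.502

n = 80; E_i = n·p_i = [11.43, 22.86, 17.14, 28.57]
χ² = (40−11.43)²/11.43 + (23−22.86)²/22.86 + (7−17.14)²/17.14 + (10−28.57)²/28.57 = 89.5021
df = 3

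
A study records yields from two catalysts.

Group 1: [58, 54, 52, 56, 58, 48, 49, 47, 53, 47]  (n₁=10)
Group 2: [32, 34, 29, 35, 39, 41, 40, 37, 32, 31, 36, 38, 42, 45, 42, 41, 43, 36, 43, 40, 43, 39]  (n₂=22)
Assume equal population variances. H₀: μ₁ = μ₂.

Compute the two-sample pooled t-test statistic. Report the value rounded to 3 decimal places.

x̄₁=52.200, s₁=4.315, n₁=10
x̄₂=38.091, s₂=4.471, n₂=22
s_p² = [9·4.315² + 21·4.471²]/30 = 19.5806
SE = √(s_p²·(1/10+1/22)) = 1.6876
t = (52.200−38.091)/1.6876 = 8.3603
df = 30

test statistic = 8.360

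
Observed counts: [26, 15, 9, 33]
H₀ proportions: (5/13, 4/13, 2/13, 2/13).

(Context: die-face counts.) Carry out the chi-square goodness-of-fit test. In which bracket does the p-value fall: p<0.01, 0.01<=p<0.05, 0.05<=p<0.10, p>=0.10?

p-value bracket: p<0.01

n = 83; E_i = n·p_i = [31.92, 25.54, 12.77, 12.77]
χ² = (26−31.92)²/31.92 + (15−25.54)²/25.54 + (9−12.77)²/12.77 + (33−12.77)²/12.77 = 38.6127
df = 3
p-value (upper-tail) = 0.00000
→ bracket: p<0.01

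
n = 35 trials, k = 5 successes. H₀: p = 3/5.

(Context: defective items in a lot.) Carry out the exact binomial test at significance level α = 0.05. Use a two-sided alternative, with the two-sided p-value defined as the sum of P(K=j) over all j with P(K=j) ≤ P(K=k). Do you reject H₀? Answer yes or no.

Exact binomial: n=35, k=5, p₀=3/5=0.6000
P(X=j) = C(n,j)·p₀^j·(1−p₀)^(n−j); p = Σ P(X=j) over j with P(X=j) ≤ P(X=5)
p-value (two-sided) = 0.00000
At α=0.05: p < α → reject H₀

reject H₀: yes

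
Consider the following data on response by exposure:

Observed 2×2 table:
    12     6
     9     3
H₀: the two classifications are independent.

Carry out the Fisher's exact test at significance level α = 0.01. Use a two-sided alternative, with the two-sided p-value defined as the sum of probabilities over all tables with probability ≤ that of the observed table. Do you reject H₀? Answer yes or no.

Margins: r₁=18, r₂=12, c₁=21, c₂=9, n=30
p_obs = C(18,12)·C(12,9)/C(30,21); sum pmf over tables with pmf ≤ p_obs
p-value (two-sided) = 0.70356
At α=0.01: p ≥ α → fail to reject H₀

reject H₀: no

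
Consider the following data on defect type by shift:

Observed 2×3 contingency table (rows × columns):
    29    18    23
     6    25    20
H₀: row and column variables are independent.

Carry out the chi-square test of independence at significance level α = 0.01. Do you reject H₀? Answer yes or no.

Row totals [70, 51], col totals [35, 43, 43], n=121
χ² = (29−20.25)²/20.25 + (18−24.88)²/24.88 + (23−24.88)²/24.88 + (6−14.75)²/14.75 + (25−18.12)²/18.12 + (20−18.12)²/18.12 = 13.8204
df = 2
p-value (upper-tail) = 0.00100
At α=0.01: p < α → reject H₀

reject H₀: yes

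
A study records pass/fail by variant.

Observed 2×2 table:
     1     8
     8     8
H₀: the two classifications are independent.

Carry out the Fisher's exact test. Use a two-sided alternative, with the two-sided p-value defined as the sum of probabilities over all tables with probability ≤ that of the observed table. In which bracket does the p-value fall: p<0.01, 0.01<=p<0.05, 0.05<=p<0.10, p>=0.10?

Margins: r₁=9, r₂=16, c₁=9, c₂=16, n=25
p_obs = C(9,1)·C(16,8)/C(25,9); sum pmf over tables with pmf ≤ p_obs
p-value (two-sided) = 0.08751
→ bracket: 0.05<=p<0.10

p-value bracket: 0.05<=p<0.10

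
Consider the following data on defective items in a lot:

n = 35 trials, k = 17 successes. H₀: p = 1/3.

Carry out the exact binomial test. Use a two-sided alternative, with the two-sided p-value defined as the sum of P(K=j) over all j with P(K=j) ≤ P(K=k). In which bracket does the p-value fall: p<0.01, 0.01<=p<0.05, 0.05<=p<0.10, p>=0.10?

Exact binomial: n=35, k=17, p₀=1/3=0.3333
P(X=j) = C(n,j)·p₀^j·(1−p₀)^(n−j); p = Σ P(X=j) over j with P(X=j) ≤ P(X=17)
p-value (two-sided) = 0.07151
→ bracket: 0.05<=p<0.10

p-value bracket: 0.05<=p<0.10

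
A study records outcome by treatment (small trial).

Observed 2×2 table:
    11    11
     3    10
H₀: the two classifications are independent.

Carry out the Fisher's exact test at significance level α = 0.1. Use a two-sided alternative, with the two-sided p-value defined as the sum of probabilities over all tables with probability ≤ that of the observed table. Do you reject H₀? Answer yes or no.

reject H₀: no

Margins: r₁=22, r₂=13, c₁=14, c₂=21, n=35
p_obs = C(22,11)·C(13,3)/C(35,14); sum pmf over tables with pmf ≤ p_obs
p-value (two-sided) = 0.16209
At α=0.1: p ≥ α → fail to reject H₀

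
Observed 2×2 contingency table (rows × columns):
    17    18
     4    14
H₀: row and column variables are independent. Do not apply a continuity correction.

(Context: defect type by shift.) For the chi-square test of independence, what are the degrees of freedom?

df = (r−1)(c−1) = (2−1)·(2−1) = 1

degrees of freedom = 1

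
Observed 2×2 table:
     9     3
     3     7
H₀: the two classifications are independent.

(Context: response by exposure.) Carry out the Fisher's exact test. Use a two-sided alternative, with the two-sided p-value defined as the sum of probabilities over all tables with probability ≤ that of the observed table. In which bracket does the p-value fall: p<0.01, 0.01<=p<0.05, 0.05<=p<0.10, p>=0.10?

Margins: r₁=12, r₂=10, c₁=12, c₂=10, n=22
p_obs = C(12,9)·C(10,3)/C(22,12); sum pmf over tables with pmf ≤ p_obs
p-value (two-sided) = 0.08356
→ bracket: 0.05<=p<0.10

p-value bracket: 0.05<=p<0.10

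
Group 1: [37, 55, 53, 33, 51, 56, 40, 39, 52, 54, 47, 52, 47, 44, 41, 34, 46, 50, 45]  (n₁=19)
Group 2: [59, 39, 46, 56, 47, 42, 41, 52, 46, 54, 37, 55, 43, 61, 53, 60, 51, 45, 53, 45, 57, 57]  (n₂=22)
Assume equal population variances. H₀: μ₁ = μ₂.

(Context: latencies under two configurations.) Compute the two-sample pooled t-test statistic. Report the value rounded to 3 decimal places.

test statistic = -1.719

x̄₁=46.105, s₁=7.141, n₁=19
x̄₂=49.955, s₂=7.155, n₂=22
s_p² = [18·7.141² + 21·7.155²]/39 = 51.0960
SE = √(s_p²·(1/19+1/22)) = 2.2387
t = (46.105−49.955)/2.2387 = -1.7194
df = 39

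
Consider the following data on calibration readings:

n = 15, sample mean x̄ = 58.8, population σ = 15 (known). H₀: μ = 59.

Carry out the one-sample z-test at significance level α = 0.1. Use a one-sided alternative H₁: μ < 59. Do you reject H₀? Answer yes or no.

reject H₀: no

SE = σ/√n = 15/√15 = 3.8730
z = (x̄−μ₀)/SE = (58.8−59)/3.8730 = -0.0516
p-value (one-sided, H₁ less) = 0.47941
At α=0.1: p ≥ α → fail to reject H₀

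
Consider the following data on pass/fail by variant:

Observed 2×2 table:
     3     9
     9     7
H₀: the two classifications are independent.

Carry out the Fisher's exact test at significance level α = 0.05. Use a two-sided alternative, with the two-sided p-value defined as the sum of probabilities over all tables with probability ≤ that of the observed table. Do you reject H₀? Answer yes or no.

Margins: r₁=12, r₂=16, c₁=12, c₂=16, n=28
p_obs = C(12,3)·C(16,9)/C(28,12); sum pmf over tables with pmf ≤ p_obs
p-value (two-sided) = 0.13582
At α=0.05: p ≥ α → fail to reject H₀

reject H₀: no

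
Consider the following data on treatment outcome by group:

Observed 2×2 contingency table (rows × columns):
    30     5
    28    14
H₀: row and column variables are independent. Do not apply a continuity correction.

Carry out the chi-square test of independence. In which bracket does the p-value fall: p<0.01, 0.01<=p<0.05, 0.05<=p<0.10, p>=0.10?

Row totals [35, 42], col totals [58, 19], n=77
χ² = (30−26.36)²/26.36 + (5−8.64)²/8.64 + (28−31.64)²/31.64 + (14−10.36)²/10.36 = 3.7266
df = 1
p-value (upper-tail) = 0.05355
→ bracket: 0.05<=p<0.10

p-value bracket: 0.05<=p<0.10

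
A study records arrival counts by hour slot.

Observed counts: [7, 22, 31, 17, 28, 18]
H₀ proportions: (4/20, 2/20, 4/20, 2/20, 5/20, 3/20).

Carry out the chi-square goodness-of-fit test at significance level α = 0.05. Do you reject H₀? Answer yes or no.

reject H₀: yes

n = 123; E_i = n·p_i = [24.60, 12.30, 24.60, 12.30, 30.75, 18.45]
χ² = (7−24.60)²/24.60 + (22−12.30)²/12.30 + (31−24.60)²/24.60 + (17−12.30)²/12.30 + (28−30.75)²/30.75 + (18−18.45)²/18.45 = 23.9593
df = 5
p-value (upper-tail) = 0.00022
At α=0.05: p < α → reject H₀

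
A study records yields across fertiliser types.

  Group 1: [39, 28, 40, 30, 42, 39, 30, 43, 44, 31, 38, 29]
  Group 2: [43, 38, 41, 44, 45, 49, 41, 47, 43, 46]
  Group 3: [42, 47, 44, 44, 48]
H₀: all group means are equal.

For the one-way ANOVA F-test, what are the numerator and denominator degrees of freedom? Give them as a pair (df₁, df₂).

degrees of freedom = [2, 24]

k = 3 groups, N = 27 total
df = (k−1, N−k) = (3−1, 27−3) = (2, 24)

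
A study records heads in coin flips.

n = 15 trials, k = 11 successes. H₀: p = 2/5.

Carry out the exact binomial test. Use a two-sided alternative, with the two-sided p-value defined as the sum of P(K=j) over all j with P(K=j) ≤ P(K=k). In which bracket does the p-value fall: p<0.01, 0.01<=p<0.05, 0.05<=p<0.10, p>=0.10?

Exact binomial: n=15, k=11, p₀=2/5=0.4000
P(X=j) = C(n,j)·p₀^j·(1−p₀)^(n−j); p = Σ P(X=j) over j with P(X=j) ≤ P(X=11)
p-value (two-sided) = 0.01452
→ bracket: 0.01<=p<0.05

p-value bracket: 0.01<=p<0.05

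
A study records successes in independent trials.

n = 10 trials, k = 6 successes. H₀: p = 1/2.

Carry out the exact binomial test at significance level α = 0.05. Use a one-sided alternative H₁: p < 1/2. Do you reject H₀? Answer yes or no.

reject H₀: no

Exact binomial: n=10, k=6, p₀=1/2=0.5000
P(X≤6) from Σ C(n,i)·p₀^i·(1−p₀)^(n−i)
p-value (one-sided, H₁ less) = 0.82812
At α=0.05: p ≥ α → fail to reject H₀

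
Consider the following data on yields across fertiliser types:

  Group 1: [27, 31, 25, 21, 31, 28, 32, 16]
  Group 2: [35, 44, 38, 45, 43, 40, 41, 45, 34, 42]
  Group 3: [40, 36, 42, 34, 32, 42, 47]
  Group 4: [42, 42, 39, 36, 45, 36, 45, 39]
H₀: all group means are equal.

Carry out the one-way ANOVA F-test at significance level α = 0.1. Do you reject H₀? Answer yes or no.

reject H₀: yes

Group means [26.38, 40.70, 39.00, 40.50], grand mean 36.818
SSB = Σnᵢ(x̄ᵢ−x̄)² = 1164.934; SSW = ΣΣ(x−x̄ᵢ)² = 611.975
MSB = 1164.934/3 = 388.3114; MSW = 611.975/29 = 21.1026
F = MSB/MSW = 18.4011
df = (3, 29)
p-value (upper-tail) = 0.00000
At α=0.1: p < α → reject H₀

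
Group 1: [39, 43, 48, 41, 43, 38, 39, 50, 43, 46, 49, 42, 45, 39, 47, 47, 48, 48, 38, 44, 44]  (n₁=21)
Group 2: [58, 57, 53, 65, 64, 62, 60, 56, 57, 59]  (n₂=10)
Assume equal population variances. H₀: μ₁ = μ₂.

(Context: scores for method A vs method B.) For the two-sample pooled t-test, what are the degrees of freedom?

degrees of freedom = 29

df = n₁ + n₂ − 2 = 21 + 10 − 2 = 29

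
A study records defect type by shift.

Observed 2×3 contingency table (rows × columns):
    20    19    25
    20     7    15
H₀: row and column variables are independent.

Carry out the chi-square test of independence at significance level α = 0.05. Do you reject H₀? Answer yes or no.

Row totals [64, 42], col totals [40, 26, 40], n=106
χ² = (20−24.15)²/24.15 + (19−15.70)²/15.70 + (25−24.15)²/24.15 + (20−15.85)²/15.85 + (7−10.30)²/10.30 + (15−15.85)²/15.85 = 3.6287
df = 2
p-value (upper-tail) = 0.16294
At α=0.05: p ≥ α → fail to reject H₀

reject H₀: no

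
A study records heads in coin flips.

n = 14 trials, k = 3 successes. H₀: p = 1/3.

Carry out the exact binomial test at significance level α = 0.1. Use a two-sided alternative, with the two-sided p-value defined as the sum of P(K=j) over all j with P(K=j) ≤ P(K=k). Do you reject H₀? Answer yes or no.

reject H₀: no

Exact binomial: n=14, k=3, p₀=1/3=0.3333
P(X=j) = C(n,j)·p₀^j·(1−p₀)^(n−j); p = Σ P(X=j) over j with P(X=j) ≤ P(X=3)
p-value (two-sided) = 0.41066
At α=0.1: p ≥ α → fail to reject H₀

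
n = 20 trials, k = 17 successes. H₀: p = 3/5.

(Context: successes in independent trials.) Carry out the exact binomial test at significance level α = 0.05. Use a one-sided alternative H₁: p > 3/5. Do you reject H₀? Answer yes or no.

reject H₀: yes

Exact binomial: n=20, k=17, p₀=3/5=0.6000
P(X≥17) from Σ C(n,i)·p₀^i·(1−p₀)^(n−i)
p-value (one-sided, H₁ greater) = 0.01596
At α=0.05: p < α → reject H₀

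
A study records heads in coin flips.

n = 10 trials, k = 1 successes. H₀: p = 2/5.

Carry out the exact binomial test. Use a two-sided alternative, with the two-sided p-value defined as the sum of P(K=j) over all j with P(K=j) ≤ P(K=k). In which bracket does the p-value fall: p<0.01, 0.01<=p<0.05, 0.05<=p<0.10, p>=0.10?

Exact binomial: n=10, k=1, p₀=2/5=0.4000
P(X=j) = C(n,j)·p₀^j·(1−p₀)^(n−j); p = Σ P(X=j) over j with P(X=j) ≤ P(X=1)
p-value (two-sided) = 0.05865
→ bracket: 0.05<=p<0.10

p-value bracket: 0.05<=p<0.10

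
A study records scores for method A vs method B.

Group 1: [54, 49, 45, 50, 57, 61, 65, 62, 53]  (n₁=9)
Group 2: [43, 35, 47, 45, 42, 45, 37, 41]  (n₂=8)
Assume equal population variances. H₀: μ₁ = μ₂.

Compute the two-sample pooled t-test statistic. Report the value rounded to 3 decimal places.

x̄₁=55.111, s₁=6.660, n₁=9
x̄₂=41.875, s₂=4.121, n₂=8
s_p² = [8·6.660² + 7·4.121²]/15 = 31.5843
SE = √(s_p²·(1/9+1/8)) = 2.7308
t = (55.111−41.875)/2.7308 = 4.8469
df = 15

test statistic = 4.847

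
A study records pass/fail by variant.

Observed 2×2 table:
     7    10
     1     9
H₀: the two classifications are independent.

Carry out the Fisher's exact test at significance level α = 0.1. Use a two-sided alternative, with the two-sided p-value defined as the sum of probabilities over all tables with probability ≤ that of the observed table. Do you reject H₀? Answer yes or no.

reject H₀: no

Margins: r₁=17, r₂=10, c₁=8, c₂=19, n=27
p_obs = C(17,7)·C(10,1)/C(27,8); sum pmf over tables with pmf ≤ p_obs
p-value (two-sided) = 0.18954
At α=0.1: p ≥ α → fail to reject H₀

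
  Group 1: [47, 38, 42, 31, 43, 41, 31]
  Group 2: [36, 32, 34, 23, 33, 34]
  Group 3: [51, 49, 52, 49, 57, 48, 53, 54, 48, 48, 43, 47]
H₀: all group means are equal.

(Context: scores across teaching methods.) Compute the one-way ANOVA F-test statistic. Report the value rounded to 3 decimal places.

test statistic = 32.322

Group means [39.00, 32.00, 49.92], grand mean 42.560
SSB = Σnᵢ(x̄ᵢ−x̄)² = 1407.243; SSW = ΣΣ(x−x̄ᵢ)² = 478.917
MSB = 1407.243/2 = 703.6217; MSW = 478.917/22 = 21.7689
F = MSB/MSW = 32.3223
df = (2, 22)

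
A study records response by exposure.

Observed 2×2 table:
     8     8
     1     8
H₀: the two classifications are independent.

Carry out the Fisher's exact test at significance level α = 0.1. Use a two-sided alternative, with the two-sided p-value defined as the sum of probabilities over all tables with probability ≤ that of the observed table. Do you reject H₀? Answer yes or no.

reject H₀: yes

Margins: r₁=16, r₂=9, c₁=9, c₂=16, n=25
p_obs = C(16,8)·C(9,1)/C(25,9); sum pmf over tables with pmf ≤ p_obs
p-value (two-sided) = 0.08751
At α=0.1: p < α → reject H₀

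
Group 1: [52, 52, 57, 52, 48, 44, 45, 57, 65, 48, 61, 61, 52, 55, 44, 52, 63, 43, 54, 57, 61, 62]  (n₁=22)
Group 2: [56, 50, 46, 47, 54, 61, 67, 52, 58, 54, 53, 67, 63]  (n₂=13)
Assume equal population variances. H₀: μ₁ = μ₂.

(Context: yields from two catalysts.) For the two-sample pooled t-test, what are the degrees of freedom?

degrees of freedom = 33

df = n₁ + n₂ − 2 = 22 + 13 − 2 = 33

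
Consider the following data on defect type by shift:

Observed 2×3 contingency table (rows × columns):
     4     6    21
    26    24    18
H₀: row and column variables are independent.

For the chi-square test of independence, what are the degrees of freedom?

degrees of freedom = 2

df = (r−1)(c−1) = (2−1)·(3−1) = 2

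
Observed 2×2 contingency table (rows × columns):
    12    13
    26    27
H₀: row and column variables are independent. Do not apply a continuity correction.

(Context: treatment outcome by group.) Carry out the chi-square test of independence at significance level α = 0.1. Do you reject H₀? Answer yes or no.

Row totals [25, 53], col totals [38, 40], n=78
χ² = (12−12.18)²/12.18 + (13−12.82)²/12.82 + (26−25.82)²/25.82 + (27−27.18)²/27.18 = 0.0076
df = 1
p-value (upper-tail) = 0.93057
At α=0.1: p ≥ α → fail to reject H₀

reject H₀: no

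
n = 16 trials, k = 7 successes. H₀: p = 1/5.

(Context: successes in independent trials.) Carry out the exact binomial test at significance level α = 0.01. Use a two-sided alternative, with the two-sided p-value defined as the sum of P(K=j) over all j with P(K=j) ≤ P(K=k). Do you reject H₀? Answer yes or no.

reject H₀: no

Exact binomial: n=16, k=7, p₀=1/5=0.2000
P(X=j) = C(n,j)·p₀^j·(1−p₀)^(n−j); p = Σ P(X=j) over j with P(X=j) ≤ P(X=7)
p-value (two-sided) = 0.02666
At α=0.01: p ≥ α → fail to reject H₀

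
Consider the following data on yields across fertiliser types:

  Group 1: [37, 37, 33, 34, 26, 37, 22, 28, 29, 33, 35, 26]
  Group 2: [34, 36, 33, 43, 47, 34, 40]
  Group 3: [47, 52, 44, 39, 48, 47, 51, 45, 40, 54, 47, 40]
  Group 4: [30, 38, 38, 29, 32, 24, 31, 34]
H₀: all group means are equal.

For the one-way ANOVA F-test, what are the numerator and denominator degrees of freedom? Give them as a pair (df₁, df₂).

degrees of freedom = [3, 35]

k = 4 groups, N = 39 total
df = (k−1, N−k) = (4−1, 39−4) = (3, 35)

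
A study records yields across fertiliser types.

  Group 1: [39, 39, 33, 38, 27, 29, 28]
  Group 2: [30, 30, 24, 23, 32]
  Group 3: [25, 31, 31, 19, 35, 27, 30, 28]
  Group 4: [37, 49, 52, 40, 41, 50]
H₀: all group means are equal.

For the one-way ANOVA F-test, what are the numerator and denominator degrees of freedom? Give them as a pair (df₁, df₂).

degrees of freedom = [3, 22]

k = 4 groups, N = 26 total
df = (k−1, N−k) = (4−1, 26−4) = (3, 22)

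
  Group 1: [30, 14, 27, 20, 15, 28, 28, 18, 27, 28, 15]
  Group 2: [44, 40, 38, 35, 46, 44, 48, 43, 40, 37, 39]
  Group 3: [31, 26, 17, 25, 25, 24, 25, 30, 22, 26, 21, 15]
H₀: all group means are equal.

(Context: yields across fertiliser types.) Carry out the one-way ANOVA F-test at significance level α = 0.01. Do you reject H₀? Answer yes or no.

reject H₀: yes

Group means [22.73, 41.27, 23.92], grand mean 29.147
SSB = Σnᵢ(x̄ᵢ−x̄)² = 2398.984; SSW = ΣΣ(x−x̄ᵢ)² = 799.280
MSB = 2398.984/2 = 1199.4922; MSW = 799.280/31 = 25.7832
F = MSB/MSW = 46.5222
df = (2, 31)
p-value (upper-tail) = 0.00000
At α=0.01: p < α → reject H₀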